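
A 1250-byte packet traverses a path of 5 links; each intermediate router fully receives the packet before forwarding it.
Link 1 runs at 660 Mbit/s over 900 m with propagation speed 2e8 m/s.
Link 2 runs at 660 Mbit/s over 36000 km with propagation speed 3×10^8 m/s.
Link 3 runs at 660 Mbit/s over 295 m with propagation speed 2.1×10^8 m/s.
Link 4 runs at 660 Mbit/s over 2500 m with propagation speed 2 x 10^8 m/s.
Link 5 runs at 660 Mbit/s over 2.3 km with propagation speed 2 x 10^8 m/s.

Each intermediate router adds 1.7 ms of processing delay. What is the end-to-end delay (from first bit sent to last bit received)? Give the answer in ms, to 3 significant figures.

127 ms

L = 1250 × 8 = 10000 bits.
Transmission delay per hop = L/R = 10000/660000000 = 0.0151515 ms; 5 hops → 0.0757576 ms.
Propagation delays (d/s per hop): 0.0045, 120, 0.00140476, 0.0125, 0.0115 ms; sum = 120.03 ms.
Processing at 4 router(s): 4 × 1.7 ms = 6.8 ms.
End-to-end = 127 ms.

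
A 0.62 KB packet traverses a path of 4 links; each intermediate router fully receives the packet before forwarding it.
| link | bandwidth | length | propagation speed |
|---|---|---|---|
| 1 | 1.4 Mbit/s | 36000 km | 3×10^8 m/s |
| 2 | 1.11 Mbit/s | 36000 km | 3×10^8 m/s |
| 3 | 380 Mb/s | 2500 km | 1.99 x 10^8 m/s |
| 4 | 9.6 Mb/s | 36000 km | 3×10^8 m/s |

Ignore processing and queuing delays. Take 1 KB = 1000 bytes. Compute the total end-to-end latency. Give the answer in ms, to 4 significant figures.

L = 4960 bits.
Transmission delays (L/R per hop): 3.54286, 4.46847, 0.0130526, 0.516667 ms; sum = 8.54104 ms.
Propagation delays (d/s per hop): 120, 120, 12.5628, 120 ms; sum = 372.563 ms.
End-to-end = 381.1 ms.

381.1 ms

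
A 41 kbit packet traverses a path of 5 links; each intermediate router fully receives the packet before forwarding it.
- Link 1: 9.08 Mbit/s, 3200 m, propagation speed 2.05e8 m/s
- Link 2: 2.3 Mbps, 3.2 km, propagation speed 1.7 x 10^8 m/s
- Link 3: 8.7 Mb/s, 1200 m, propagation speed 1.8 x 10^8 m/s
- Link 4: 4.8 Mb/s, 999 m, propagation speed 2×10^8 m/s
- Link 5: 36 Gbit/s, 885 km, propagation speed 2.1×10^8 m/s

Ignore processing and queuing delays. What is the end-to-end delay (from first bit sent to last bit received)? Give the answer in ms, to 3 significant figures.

L = 41000 bits.
Transmission delays (L/R per hop): 4.51542, 17.8261, 4.71264, 8.54167, 0.00113889 ms; sum = 35.597 ms.
Propagation delays (d/s per hop): 0.0156098, 0.0188235, 0.00666667, 0.004995, 4.21429 ms; sum = 4.26038 ms.
End-to-end = 39.9 ms.

39.9 ms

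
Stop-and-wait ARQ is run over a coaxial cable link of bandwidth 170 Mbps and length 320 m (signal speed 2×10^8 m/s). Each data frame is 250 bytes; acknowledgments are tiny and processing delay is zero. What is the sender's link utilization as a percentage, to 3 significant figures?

t_tx = L/R = 2000/170000000 = 1.17647e-05 s.
t_prop = 320/200000000 = 1.6e-06 s; RTT = 3.2e-06 s.
Cycle = t_tx + RTT = 1.49647e-05 s.
Utilization = t_tx / cycle = 1.17647e-05/1.49647e-05 = 78.6 %.

78.6 %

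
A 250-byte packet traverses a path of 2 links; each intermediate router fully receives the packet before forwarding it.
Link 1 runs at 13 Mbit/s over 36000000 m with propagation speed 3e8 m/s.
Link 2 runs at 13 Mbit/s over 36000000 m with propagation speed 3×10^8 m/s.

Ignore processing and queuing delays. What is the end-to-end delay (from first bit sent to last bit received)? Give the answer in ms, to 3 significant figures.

L = 250 × 8 = 2000 bits.
Transmission delay per hop = L/R = 2000/13000000 = 0.153846 ms; 2 hops → 0.307692 ms.
Propagation delays (d/s per hop): 120, 120 ms; sum = 240 ms.
End-to-end = 240 ms.

240 ms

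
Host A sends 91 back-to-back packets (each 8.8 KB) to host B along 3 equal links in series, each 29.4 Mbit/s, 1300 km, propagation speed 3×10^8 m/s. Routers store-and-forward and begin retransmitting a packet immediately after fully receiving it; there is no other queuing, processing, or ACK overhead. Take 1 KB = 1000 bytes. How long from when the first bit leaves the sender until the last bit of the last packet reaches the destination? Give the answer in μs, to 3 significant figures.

236000 μs

Per-hop transmission t_tx = L/R = 70400/29400000 = 2394.56 μs.
Per-hop propagation t_prop = 1300000/300000000 = 4333.33 μs.
Pipeline fill: first packet needs 3·t_tx to clear all hops; remaining 90 packets each add one t_tx.
Total = (3+91-1)·t_tx + 3·t_prop = 93·2394.56 + 3·4333.33 = 236000 μs.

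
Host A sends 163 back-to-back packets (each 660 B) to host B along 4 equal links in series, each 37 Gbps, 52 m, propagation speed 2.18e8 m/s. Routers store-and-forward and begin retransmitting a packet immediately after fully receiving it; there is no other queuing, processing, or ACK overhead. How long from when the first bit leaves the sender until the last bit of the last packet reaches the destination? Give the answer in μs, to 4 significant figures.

Per-hop transmission t_tx = L/R = 5280/37000000000 = 0.142703 μs.
Per-hop propagation t_prop = 52/2.18e+08 = 0.238532 μs.
Pipeline fill: first packet needs 4·t_tx to clear all hops; remaining 162 packets each add one t_tx.
Total = (4+163-1)·t_tx + 4·t_prop = 166·0.142703 + 4·0.238532 = 24.64 μs.

24.64 μs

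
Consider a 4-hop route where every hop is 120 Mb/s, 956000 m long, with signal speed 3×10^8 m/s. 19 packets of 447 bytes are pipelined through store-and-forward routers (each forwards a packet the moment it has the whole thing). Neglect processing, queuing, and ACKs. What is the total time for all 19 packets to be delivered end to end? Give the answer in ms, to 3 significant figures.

Per-hop transmission t_tx = L/R = 3576/120000000 = 0.0298 ms.
Per-hop propagation t_prop = 956000/300000000 = 3.18667 ms.
Pipeline fill: first packet needs 4·t_tx to clear all hops; remaining 18 packets each add one t_tx.
Total = (4+19-1)·t_tx + 4·t_prop = 22·0.0298 + 4·3.18667 = 13.4 ms.

13.4 ms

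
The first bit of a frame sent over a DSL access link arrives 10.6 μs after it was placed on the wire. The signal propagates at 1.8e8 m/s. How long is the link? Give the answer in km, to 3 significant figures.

1.91 km

d = s × t_prop = 180000000 × 1.06e-05 = 1.91 km.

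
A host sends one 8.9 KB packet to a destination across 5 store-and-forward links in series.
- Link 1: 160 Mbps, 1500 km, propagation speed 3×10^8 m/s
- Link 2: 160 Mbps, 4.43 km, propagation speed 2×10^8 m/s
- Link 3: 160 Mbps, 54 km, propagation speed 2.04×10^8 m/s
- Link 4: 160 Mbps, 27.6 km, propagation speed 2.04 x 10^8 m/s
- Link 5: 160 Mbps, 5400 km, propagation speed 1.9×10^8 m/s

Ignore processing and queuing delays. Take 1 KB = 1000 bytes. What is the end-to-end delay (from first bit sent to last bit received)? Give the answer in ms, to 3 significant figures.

36.1 ms

L = 71200 bits.
Transmission delay per hop = L/R = 71200/160000000 = 0.445 ms; 5 hops → 2.225 ms.
Propagation delays (d/s per hop): 5, 0.02215, 0.264706, 0.135294, 28.4211 ms; sum = 33.8432 ms.
End-to-end = 36.1 ms.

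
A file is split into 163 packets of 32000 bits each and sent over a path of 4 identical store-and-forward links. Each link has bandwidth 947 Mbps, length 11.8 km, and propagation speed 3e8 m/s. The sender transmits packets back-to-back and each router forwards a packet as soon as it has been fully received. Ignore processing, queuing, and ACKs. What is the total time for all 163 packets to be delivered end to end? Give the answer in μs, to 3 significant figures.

Per-hop transmission t_tx = L/R = 32000/947000000 = 33.7909 μs.
Per-hop propagation t_prop = 11800/300000000 = 39.3333 μs.
Pipeline fill: first packet needs 4·t_tx to clear all hops; remaining 162 packets each add one t_tx.
Total = (4+163-1)·t_tx + 4·t_prop = 166·33.7909 + 4·39.3333 = 5770 μs.

5770 μs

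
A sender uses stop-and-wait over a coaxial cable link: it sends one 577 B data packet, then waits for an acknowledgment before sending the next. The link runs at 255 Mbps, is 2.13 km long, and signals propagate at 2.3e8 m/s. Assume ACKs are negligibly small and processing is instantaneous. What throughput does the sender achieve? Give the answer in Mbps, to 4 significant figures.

t_tx = L/R = 4616/255000000 = 1.8102e-05 s.
t_prop = 2130/2.3e+08 = 9.26087e-06 s; RTT = 1.85217e-05 s.
Cycle = t_tx + RTT = 3.66237e-05 s.
Throughput = L / cycle = 4616 / 3.66237e-05 = 126.0 Mbps.

126.0 Mbps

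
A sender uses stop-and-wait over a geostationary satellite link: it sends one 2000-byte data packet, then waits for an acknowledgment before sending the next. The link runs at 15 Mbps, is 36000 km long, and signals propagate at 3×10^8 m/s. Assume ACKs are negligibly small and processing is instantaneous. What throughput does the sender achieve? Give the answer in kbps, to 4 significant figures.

66.37 kbps

t_tx = L/R = 16000/15000000 = 0.00106667 s.
t_prop = 36000000/300000000 = 0.12 s; RTT = 0.24 s.
Cycle = t_tx + RTT = 0.241067 s.
Throughput = L / cycle = 16000 / 0.241067 = 66.37 kbps.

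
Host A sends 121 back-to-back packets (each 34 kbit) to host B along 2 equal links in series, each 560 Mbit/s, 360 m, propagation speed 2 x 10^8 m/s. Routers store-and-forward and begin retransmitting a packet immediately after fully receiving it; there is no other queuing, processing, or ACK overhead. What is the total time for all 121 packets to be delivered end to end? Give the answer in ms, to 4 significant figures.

Per-hop transmission t_tx = L/R = 34000/560000000 = 0.0607143 ms.
Per-hop propagation t_prop = 360/200000000 = 0.0018 ms.
Pipeline fill: first packet needs 2·t_tx to clear all hops; remaining 120 packets each add one t_tx.
Total = (2+121-1)·t_tx + 2·t_prop = 122·0.0607143 + 2·0.0018 = 7.411 ms.

7.411 ms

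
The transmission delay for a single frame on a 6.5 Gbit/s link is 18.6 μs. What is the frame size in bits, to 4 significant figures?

120900 bits

L = R × t_tx = 6500000000 b/s × 1.86e-05 s = 120900 bits.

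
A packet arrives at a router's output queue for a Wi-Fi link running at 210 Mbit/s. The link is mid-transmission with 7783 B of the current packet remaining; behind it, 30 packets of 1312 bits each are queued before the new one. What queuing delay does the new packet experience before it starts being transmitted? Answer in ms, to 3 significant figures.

Each queued packet: L/R = 1312/210000000 = 0.00624762 ms.
30 queued → 0.187429 ms.
Plus remaining 62264 bits of current packet: 0.296495 ms.
Queuing delay = 0.484 ms.

0.484 ms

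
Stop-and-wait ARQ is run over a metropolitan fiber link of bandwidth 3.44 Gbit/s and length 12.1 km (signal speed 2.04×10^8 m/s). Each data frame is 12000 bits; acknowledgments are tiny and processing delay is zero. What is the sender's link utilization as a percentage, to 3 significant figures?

t_tx = L/R = 12000/3440000000 = 3.48837e-06 s.
t_prop = 12100/204000000 = 5.93137e-05 s; RTT = 0.000118627 s.
Cycle = t_tx + RTT = 0.000122116 s.
Utilization = t_tx / cycle = 3.48837e-06/0.000122116 = 2.86 %.

2.86 %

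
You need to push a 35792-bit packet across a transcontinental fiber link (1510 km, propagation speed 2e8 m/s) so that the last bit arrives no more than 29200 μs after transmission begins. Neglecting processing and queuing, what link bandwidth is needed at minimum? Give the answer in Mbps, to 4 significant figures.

1.653 Mbps

Propagation delay = 1510000 / 200000000 = 7550 μs.
Transmission budget = 29200 − 7550 = 21650 μs.
R ≥ L / t_tx = 35792 bits / 0.02165 s = 1.653 Mbps.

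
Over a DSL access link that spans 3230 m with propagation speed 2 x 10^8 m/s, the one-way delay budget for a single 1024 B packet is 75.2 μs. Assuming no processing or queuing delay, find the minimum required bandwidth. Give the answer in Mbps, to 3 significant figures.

139 Mbps

L = 8192 bits.
Propagation delay = 3230 / 200000000 = 16.15 μs.
Transmission budget = 75.2 − 16.15 = 59.05 μs.
R ≥ L / t_tx = 8192 bits / 5.905e-05 s = 139 Mbps.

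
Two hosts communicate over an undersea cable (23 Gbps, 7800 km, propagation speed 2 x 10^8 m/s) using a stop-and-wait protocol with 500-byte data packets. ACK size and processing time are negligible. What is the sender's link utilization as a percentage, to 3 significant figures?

t_tx = L/R = 4000/23000000000 = 1.73913e-07 s.
t_prop = 7800000/200000000 = 0.039 s; RTT = 0.078 s.
Cycle = t_tx + RTT = 0.0780002 s.
Utilization = t_tx / cycle = 1.73913e-07/0.0780002 = 0.000223 %.

0.000223 %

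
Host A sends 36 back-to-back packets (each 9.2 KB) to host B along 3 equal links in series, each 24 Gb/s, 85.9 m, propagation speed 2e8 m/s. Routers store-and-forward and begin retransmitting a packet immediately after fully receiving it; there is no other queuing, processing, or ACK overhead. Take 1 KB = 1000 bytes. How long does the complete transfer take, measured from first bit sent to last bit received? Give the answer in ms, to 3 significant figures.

0.118 ms

Per-hop transmission t_tx = L/R = 73600/24000000000 = 0.00306667 ms.
Per-hop propagation t_prop = 85.9/200000000 = 0.0004295 ms.
Pipeline fill: first packet needs 3·t_tx to clear all hops; remaining 35 packets each add one t_tx.
Total = (3+36-1)·t_tx + 3·t_prop = 38·0.00306667 + 3·0.0004295 = 0.118 ms.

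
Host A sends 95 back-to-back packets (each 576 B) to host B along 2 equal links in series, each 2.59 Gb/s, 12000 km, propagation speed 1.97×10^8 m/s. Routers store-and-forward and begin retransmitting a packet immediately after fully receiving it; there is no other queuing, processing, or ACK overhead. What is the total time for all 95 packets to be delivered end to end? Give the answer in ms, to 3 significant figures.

Per-hop transmission t_tx = L/R = 4608/2590000000 = 0.00177915 ms.
Per-hop propagation t_prop = 12000000/197000000 = 60.9137 ms.
Pipeline fill: first packet needs 2·t_tx to clear all hops; remaining 94 packets each add one t_tx.
Total = (2+95-1)·t_tx + 2·t_prop = 96·0.00177915 + 2·60.9137 = 122 ms.

122 ms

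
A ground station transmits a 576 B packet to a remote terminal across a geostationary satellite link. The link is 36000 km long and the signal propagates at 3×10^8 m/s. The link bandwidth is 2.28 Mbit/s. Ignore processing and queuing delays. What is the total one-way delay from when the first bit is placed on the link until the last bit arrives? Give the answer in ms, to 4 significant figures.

122.0 ms

L = 576 × 8 = 4608 bits.
Transmission delay = L/R = 4608 / 2280000 = 2.02105 ms.
Propagation delay = d/s = 36000000 m / 300000000 m/s = 120 ms.
Total = 122.0 ms.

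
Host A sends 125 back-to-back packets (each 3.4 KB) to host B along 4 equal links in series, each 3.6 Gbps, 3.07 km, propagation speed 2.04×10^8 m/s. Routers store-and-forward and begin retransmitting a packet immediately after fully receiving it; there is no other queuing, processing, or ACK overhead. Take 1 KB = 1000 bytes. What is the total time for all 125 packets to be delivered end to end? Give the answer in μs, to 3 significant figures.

1030 μs

Per-hop transmission t_tx = L/R = 27200/3600000000 = 7.55556 μs.
Per-hop propagation t_prop = 3070/204000000 = 15.049 μs.
Pipeline fill: first packet needs 4·t_tx to clear all hops; remaining 124 packets each add one t_tx.
Total = (4+125-1)·t_tx + 4·t_prop = 128·7.55556 + 4·15.049 = 1030 μs.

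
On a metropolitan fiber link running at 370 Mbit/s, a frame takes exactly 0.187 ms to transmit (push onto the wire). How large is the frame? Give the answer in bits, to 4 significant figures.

L = R × t_tx = 370000000 b/s × 0.000187 s = 69190 bits.

69190 bits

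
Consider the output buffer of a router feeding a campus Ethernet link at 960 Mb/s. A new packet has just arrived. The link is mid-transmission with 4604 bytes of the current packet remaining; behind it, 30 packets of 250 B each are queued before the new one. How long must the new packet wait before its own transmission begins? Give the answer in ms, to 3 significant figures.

0.101 ms

Each queued packet: L/R = 2000/960000000 = 0.00208333 ms.
30 queued → 0.0625 ms.
Plus remaining 36832 bits of current packet: 0.0383667 ms.
Queuing delay = 0.101 ms.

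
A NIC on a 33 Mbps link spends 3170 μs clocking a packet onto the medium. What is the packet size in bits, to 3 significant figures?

L = R × t_tx = 33000000 b/s × 0.00317 s = 104610 bits.

105000 bits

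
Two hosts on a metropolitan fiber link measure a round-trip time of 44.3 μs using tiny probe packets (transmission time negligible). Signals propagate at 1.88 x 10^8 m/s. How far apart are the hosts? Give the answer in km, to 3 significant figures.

4.16 km

One-way propagation = RTT/2 = 22.15 μs.
d = s × t = 188000000 × 2.215e-05 = 4.16 km.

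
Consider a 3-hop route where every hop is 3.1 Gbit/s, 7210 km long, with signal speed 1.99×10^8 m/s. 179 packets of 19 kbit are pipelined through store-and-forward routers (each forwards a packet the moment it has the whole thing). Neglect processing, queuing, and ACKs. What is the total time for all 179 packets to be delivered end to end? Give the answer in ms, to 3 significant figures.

110 ms

Per-hop transmission t_tx = L/R = 19000/3100000000 = 0.00612903 ms.
Per-hop propagation t_prop = 7210000/199000000 = 36.2312 ms.
Pipeline fill: first packet needs 3·t_tx to clear all hops; remaining 178 packets each add one t_tx.
Total = (3+179-1)·t_tx + 3·t_prop = 181·0.00612903 + 3·36.2312 = 110 ms.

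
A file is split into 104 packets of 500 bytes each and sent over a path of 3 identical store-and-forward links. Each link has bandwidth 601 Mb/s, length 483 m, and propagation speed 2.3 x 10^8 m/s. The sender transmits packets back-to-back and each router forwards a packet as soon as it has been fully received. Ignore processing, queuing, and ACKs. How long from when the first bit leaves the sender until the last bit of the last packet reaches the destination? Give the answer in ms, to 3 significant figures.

0.712 ms

Per-hop transmission t_tx = L/R = 4000/601000000 = 0.00665557 ms.
Per-hop propagation t_prop = 483/2.3e+08 = 0.0021 ms.
Pipeline fill: first packet needs 3·t_tx to clear all hops; remaining 103 packets each add one t_tx.
Total = (3+104-1)·t_tx + 3·t_prop = 106·0.00665557 + 3·0.0021 = 0.712 ms.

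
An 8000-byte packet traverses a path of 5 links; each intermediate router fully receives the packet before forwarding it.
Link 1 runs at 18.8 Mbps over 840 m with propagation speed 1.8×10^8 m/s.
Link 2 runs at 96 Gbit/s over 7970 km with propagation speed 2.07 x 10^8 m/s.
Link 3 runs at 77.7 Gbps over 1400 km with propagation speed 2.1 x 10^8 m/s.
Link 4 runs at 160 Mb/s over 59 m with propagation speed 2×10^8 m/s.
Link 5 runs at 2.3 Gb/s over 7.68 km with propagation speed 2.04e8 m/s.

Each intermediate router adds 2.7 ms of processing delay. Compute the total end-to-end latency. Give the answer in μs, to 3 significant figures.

L = 8000 × 8 = 64000 bits.
Transmission delays (L/R per hop): 3404.26, 0.666667, 0.823681, 400, 27.8261 μs; sum = 3833.57 μs.
Propagation delays (d/s per hop): 4.66667, 38502.4, 6666.67, 0.295, 37.6471 μs; sum = 45211.7 μs.
Processing at 4 router(s): 4 × 2.7 ms = 10800 μs.
End-to-end = 59800 μs.

59800 μs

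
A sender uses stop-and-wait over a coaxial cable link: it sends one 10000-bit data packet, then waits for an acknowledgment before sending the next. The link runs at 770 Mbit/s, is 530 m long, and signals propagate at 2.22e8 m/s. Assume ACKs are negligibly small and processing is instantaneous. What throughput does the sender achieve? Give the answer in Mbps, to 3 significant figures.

t_tx = L/R = 10000/770000000 = 1.2987e-05 s.
t_prop = 530/2.22e+08 = 2.38739e-06 s; RTT = 4.77477e-06 s.
Cycle = t_tx + RTT = 1.77618e-05 s.
Throughput = L / cycle = 10000 / 1.77618e-05 = 563 Mbps.

563 Mbps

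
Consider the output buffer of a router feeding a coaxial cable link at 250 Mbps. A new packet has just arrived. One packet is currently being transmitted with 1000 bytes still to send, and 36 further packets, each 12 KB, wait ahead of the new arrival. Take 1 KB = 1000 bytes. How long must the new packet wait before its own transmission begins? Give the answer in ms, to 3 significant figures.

Each queued packet: L/R = 96000/250000000 = 0.384 ms.
36 queued → 13.824 ms.
Plus remaining 8000 bits of current packet: 0.032 ms.
Queuing delay = 13.9 ms.

13.9 ms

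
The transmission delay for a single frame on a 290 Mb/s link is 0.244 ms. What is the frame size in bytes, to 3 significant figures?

L = R × t_tx = 290000000 b/s × 0.000244 s = 70760 bits.
In bytes: 70760 / 8 = 8850 bytes.

8850 bytes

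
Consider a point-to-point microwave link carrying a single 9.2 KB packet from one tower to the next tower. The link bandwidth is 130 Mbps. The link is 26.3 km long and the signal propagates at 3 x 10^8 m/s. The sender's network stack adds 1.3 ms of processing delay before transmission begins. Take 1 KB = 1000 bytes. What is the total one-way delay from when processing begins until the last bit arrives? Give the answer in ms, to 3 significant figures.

1.95 ms

L = 73600 bits.
Transmission delay = L/R = 73600 / 130000000 = 0.566154 ms.
Propagation delay = d/s = 26300 m / 300000000 m/s = 0.0876667 ms.
Plus processing delay 1.3 ms = 1.3 ms.
Total = 1.95 ms.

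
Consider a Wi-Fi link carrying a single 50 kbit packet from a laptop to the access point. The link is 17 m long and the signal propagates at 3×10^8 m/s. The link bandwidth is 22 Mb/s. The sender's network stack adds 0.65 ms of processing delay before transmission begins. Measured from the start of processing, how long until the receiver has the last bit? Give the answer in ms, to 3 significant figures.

2.92 ms

L = 50000 bits.
Transmission delay = L/R = 50000 / 22000000 = 2.27273 ms.
Propagation delay = d/s = 17 m / 300000000 m/s = 5.66667e-05 ms.
Plus processing delay 0.65 ms = 0.65 ms.
Total = 2.92 ms.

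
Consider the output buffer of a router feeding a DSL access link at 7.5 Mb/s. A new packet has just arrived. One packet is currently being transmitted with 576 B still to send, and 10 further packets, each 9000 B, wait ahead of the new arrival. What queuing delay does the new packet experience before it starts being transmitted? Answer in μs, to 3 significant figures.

96600 μs

Each queued packet: L/R = 72000/7500000 = 9600 μs.
10 queued → 96000 μs.
Plus remaining 4608 bits of current packet: 614.4 μs.
Queuing delay = 96600 μs.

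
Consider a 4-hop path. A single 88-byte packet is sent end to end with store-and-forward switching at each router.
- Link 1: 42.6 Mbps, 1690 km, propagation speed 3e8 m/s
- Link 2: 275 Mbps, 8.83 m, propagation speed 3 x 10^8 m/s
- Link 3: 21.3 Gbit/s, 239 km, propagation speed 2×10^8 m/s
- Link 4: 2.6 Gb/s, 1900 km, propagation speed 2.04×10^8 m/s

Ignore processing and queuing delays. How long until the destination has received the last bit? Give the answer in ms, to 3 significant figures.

L = 88 × 8 = 704 bits.
Transmission delays (L/R per hop): 0.0165258, 0.00256, 3.30516e-05, 0.000270769 ms; sum = 0.0193896 ms.
Propagation delays (d/s per hop): 5.63333, 2.94333e-05, 1.195, 9.31373 ms; sum = 16.1421 ms.
End-to-end = 16.2 ms.

16.2 ms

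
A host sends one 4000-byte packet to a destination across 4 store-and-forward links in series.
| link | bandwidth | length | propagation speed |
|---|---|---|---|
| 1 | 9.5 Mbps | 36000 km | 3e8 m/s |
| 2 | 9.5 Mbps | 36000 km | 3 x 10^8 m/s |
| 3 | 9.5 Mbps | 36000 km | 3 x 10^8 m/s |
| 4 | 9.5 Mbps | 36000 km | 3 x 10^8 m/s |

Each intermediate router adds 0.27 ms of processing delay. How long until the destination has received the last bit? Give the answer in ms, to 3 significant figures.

L = 4000 × 8 = 32000 bits.
Transmission delay per hop = L/R = 32000/9500000 = 3.36842 ms; 4 hops → 13.4737 ms.
Propagation delays (d/s per hop): 120, 120, 120, 120 ms; sum = 480 ms.
Processing at 3 router(s): 3 × 0.27 ms = 0.81 ms.
End-to-end = 494 ms.

494 ms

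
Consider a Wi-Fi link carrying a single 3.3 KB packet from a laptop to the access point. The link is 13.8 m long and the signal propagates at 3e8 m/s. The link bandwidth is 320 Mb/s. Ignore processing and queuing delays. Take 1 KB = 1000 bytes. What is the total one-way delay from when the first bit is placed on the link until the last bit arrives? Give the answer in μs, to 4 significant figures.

L = 26400 bits.
Transmission delay = L/R = 26400 / 320000000 = 82.5 μs.
Propagation delay = d/s = 13.8 m / 300000000 m/s = 0.046 μs.
Total = 82.55 μs.

82.55 μs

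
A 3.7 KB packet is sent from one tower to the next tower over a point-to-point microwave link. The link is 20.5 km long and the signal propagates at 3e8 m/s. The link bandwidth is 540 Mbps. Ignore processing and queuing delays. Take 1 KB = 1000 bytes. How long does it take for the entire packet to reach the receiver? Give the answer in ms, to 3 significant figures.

L = 29600 bits.
Transmission delay = L/R = 29600 / 540000000 = 0.0548148 ms.
Propagation delay = d/s = 20500 m / 300000000 m/s = 0.0683333 ms.
Total = 0.123 ms.

0.123 ms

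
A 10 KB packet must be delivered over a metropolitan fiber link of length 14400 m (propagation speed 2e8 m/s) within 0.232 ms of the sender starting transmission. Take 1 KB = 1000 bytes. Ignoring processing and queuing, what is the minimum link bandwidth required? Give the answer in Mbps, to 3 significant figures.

L = 80000 bits.
Propagation delay = 14400 / 200000000 = 0.072 ms.
Transmission budget = 0.232 − 0.072 = 0.16 ms.
R ≥ L / t_tx = 80000 bits / 0.00016 s = 500 Mbps.

500 Mbps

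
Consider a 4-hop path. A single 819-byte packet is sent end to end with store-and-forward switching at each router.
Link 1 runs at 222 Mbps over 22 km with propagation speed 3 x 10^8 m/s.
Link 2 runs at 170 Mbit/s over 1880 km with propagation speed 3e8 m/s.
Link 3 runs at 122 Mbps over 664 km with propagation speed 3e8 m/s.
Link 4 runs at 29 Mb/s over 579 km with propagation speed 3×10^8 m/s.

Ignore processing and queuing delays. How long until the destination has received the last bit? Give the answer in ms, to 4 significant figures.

L = 819 × 8 = 6552 bits.
Transmission delays (L/R per hop): 0.0295135, 0.0385412, 0.0537049, 0.225931 ms; sum = 0.347691 ms.
Propagation delays (d/s per hop): 0.0733333, 6.26667, 2.21333, 1.93 ms; sum = 10.4833 ms.
End-to-end = 10.83 ms.

10.83 ms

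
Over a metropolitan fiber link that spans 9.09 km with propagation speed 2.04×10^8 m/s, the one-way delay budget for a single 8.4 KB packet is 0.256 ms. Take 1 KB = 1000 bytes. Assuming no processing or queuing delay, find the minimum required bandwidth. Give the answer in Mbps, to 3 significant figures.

L = 67200 bits.
Propagation delay = 9090 / 204000000 = 0.0445588 ms.
Transmission budget = 0.256 − 0.0445588 = 0.211441 ms.
R ≥ L / t_tx = 67200 bits / 0.000211441 s = 318 Mbps.

318 Mbps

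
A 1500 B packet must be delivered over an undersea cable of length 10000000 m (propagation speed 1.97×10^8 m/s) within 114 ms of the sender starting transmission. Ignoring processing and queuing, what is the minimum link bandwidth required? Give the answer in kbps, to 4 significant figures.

189.8 kbps

L = 12000 bits.
Propagation delay = 10000000 / 197000000 = 50.7614 ms.
Transmission budget = 114 − 50.7614 = 63.2386 ms.
R ≥ L / t_tx = 12000 bits / 0.0632386 s = 189.8 kbps.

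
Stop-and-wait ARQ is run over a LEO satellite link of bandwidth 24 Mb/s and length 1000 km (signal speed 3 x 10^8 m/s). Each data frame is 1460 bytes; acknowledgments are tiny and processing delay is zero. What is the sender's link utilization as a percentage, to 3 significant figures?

t_tx = L/R = 11680/24000000 = 0.000486667 s.
t_prop = 1000000/300000000 = 0.00333333 s; RTT = 0.00666667 s.
Cycle = t_tx + RTT = 0.00715333 s.
Utilization = t_tx / cycle = 0.000486667/0.00715333 = 6.80 %.

6.80 %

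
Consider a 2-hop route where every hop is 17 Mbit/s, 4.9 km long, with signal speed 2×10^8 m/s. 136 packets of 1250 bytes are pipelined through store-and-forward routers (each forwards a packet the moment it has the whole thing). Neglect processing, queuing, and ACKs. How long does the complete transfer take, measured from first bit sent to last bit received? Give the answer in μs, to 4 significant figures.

Per-hop transmission t_tx = L/R = 10000/17000000 = 588.235 μs.
Per-hop propagation t_prop = 4900/200000000 = 24.5 μs.
Pipeline fill: first packet needs 2·t_tx to clear all hops; remaining 135 packets each add one t_tx.
Total = (2+136-1)·t_tx + 2·t_prop = 137·588.235 + 2·24.5 = 80640 μs.

80640 μs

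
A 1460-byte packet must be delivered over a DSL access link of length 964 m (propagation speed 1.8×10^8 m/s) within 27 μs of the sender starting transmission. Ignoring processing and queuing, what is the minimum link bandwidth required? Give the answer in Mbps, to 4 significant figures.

539.6 Mbps

L = 11680 bits.
Propagation delay = 964 / 180000000 = 5.35556 μs.
Transmission budget = 27 − 5.35556 = 21.6444 μs.
R ≥ L / t_tx = 11680 bits / 2.16444e-05 s = 539.6 Mbps.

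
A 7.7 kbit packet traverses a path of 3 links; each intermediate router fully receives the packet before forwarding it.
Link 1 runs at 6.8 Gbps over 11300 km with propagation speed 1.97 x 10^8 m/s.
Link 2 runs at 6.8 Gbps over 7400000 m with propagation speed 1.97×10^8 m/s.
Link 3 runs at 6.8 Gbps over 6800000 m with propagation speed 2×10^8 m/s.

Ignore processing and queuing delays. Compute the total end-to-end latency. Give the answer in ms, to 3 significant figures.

L = 7700 bits.
Transmission delay per hop = L/R = 7700/6800000000 = 0.00113235 ms; 3 hops → 0.00339706 ms.
Propagation delays (d/s per hop): 57.3604, 37.5635, 34 ms; sum = 128.924 ms.
End-to-end = 129 ms.

129 ms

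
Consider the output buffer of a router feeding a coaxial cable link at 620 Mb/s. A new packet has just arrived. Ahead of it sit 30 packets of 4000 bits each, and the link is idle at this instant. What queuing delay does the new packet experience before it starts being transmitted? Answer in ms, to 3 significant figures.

0.194 ms

Each queued packet: L/R = 4000/620000000 = 0.00645161 ms.
30 queued → 0.193548 ms.
Queuing delay = 0.194 ms.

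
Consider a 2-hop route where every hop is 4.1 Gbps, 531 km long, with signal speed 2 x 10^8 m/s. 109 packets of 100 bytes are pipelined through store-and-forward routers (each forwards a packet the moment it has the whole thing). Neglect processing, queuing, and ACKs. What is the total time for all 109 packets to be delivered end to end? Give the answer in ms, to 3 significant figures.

5.33 ms

Per-hop transmission t_tx = L/R = 800/4.1e+09 = 0.000195122 ms.
Per-hop propagation t_prop = 531000/200000000 = 2.655 ms.
Pipeline fill: first packet needs 2·t_tx to clear all hops; remaining 108 packets each add one t_tx.
Total = (2+109-1)·t_tx + 2·t_prop = 110·0.000195122 + 2·2.655 = 5.33 ms.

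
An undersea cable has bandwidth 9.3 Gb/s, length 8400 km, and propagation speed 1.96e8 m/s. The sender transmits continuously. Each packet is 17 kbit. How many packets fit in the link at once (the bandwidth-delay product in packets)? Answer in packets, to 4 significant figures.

Propagation delay = 8400000 / 196000000 = 0.0428571 s.
BDP = R × t_prop = 9300000000 × 0.0428571 = 398571000 bits.
In packets of 17000 bits: 23450 packets.

23450 packets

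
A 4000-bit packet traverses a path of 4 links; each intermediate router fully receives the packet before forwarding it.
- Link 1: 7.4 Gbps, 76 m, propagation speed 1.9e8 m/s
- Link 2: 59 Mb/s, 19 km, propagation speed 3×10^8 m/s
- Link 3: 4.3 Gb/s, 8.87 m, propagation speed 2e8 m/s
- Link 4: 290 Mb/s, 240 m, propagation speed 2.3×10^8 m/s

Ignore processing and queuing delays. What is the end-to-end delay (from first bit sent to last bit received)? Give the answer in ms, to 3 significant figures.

0.148 ms

Transmission delays (L/R per hop): 0.000540541, 0.0677966, 0.000930233, 0.0137931 ms; sum = 0.0830605 ms.
Propagation delays (d/s per hop): 0.0004, 0.0633333, 4.435e-05, 0.00104348 ms; sum = 0.0648212 ms.
End-to-end = 0.148 ms.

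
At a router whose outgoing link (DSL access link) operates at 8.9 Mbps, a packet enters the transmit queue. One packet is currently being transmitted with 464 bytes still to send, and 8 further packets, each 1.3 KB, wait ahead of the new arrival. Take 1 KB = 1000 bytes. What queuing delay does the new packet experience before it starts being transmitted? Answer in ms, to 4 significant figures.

Each queued packet: L/R = 10400/8900000 = 1.16854 ms.
8 queued → 9.34831 ms.
Plus remaining 3712 bits of current packet: 0.417079 ms.
Queuing delay = 9.765 ms.

9.765 ms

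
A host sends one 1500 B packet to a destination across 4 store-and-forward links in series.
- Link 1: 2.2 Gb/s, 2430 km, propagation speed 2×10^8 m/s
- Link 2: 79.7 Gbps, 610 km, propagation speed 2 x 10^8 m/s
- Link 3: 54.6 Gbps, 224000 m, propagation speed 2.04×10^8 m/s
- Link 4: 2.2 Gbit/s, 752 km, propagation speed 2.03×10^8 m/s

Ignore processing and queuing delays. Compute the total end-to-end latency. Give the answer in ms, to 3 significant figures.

L = 1500 × 8 = 12000 bits.
Transmission delays (L/R per hop): 0.00545455, 0.000150565, 0.00021978, 0.00545455 ms; sum = 0.0112794 ms.
Propagation delays (d/s per hop): 12.15, 3.05, 1.09804, 3.70443 ms; sum = 20.0025 ms.
End-to-end = 20.0 ms.

20.0 ms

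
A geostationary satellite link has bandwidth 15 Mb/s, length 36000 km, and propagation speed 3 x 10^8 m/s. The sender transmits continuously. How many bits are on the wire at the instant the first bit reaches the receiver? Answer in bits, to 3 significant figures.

1800000 bits

Propagation delay = 36000000 / 300000000 = 0.12 s.
BDP = R × t_prop = 15000000 × 0.12 = 1800000 bits.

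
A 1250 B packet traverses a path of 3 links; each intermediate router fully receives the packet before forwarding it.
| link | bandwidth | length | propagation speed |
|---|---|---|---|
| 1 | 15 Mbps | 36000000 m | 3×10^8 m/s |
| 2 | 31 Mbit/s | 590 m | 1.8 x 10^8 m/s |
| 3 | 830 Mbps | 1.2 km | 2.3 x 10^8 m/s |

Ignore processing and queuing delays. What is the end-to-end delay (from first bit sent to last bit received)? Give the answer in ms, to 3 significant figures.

L = 1250 × 8 = 10000 bits.
Transmission delays (L/R per hop): 0.666667, 0.322581, 0.0120482 ms; sum = 1.0013 ms.
Propagation delays (d/s per hop): 120, 0.00327778, 0.00521739 ms; sum = 120.008 ms.
End-to-end = 121 ms.

121 ms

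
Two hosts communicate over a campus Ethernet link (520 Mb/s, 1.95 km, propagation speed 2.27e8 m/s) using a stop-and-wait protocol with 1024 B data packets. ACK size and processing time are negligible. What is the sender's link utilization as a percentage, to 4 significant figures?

47.83 %

t_tx = L/R = 8192/520000000 = 1.57538e-05 s.
t_prop = 1950/227000000 = 8.59031e-06 s; RTT = 1.71806e-05 s.
Cycle = t_tx + RTT = 3.29345e-05 s.
Utilization = t_tx / cycle = 1.57538e-05/3.29345e-05 = 47.83 %.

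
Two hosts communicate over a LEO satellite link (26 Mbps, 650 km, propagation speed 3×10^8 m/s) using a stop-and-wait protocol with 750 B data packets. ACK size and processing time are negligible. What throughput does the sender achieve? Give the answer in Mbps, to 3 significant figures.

t_tx = L/R = 6000/26000000 = 0.000230769 s.
t_prop = 650000/300000000 = 0.00216667 s; RTT = 0.00433333 s.
Cycle = t_tx + RTT = 0.0045641 s.
Throughput = L / cycle = 6000 / 0.0045641 = 1.31 Mbps.

1.31 Mbps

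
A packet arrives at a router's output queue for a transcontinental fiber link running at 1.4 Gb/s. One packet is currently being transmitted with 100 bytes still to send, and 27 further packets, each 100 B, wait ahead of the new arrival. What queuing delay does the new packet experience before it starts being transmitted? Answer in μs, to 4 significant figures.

Each queued packet: L/R = 800/1400000000 = 0.571429 μs.
27 queued → 15.4286 μs.
Plus remaining 800 bits of current packet: 0.571429 μs.
Queuing delay = 16.00 μs.

16.00 μs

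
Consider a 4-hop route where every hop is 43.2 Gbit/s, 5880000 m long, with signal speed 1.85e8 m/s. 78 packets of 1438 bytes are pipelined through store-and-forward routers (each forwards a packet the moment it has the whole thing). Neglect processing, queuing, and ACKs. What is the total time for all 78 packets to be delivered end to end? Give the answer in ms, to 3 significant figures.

127 ms

Per-hop transmission t_tx = L/R = 11504/43200000000 = 0.000266296 ms.
Per-hop propagation t_prop = 5880000/185000000 = 31.7838 ms.
Pipeline fill: first packet needs 4·t_tx to clear all hops; remaining 77 packets each add one t_tx.
Total = (4+78-1)·t_tx + 4·t_prop = 81·0.000266296 + 4·31.7838 = 127 ms.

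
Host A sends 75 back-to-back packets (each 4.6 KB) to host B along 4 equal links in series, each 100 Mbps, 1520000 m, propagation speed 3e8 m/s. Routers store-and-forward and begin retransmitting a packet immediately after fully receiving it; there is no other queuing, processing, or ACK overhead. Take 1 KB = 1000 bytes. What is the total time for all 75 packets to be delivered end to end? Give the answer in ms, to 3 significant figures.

49.0 ms

Per-hop transmission t_tx = L/R = 36800/100000000 = 0.368 ms.
Per-hop propagation t_prop = 1520000/300000000 = 5.06667 ms.
Pipeline fill: first packet needs 4·t_tx to clear all hops; remaining 74 packets each add one t_tx.
Total = (4+75-1)·t_tx + 4·t_prop = 78·0.368 + 4·5.06667 = 49.0 ms.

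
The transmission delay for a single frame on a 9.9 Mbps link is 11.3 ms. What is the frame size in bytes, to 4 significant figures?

L = R × t_tx = 9900000 b/s × 0.0113 s = 111870 bits.
In bytes: 111870 / 8 = 13980 bytes.

13980 bytes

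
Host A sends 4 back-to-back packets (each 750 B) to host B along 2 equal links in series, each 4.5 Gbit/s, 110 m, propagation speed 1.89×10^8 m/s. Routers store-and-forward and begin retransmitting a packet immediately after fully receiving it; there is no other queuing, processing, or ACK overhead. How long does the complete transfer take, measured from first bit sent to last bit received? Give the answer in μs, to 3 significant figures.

7.83 μs

Per-hop transmission t_tx = L/R = 6000/4500000000 = 1.33333 μs.
Per-hop propagation t_prop = 110/189000000 = 0.582011 μs.
Pipeline fill: first packet needs 2·t_tx to clear all hops; remaining 3 packets each add one t_tx.
Total = (2+4-1)·t_tx + 2·t_prop = 5·1.33333 + 2·0.582011 = 7.83 μs.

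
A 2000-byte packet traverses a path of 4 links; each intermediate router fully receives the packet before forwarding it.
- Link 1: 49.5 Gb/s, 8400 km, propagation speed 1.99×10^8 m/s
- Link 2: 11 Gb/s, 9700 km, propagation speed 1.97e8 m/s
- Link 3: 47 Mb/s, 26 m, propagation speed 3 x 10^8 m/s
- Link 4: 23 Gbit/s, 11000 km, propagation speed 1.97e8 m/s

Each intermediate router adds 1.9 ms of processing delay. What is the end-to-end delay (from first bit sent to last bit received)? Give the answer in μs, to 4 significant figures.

L = 2000 × 8 = 16000 bits.
Transmission delays (L/R per hop): 0.323232, 1.45455, 340.426, 0.695652 μs; sum = 342.899 μs.
Propagation delays (d/s per hop): 42211.1, 49238.6, 0.0866667, 55837.6 μs; sum = 147287 μs.
Processing at 3 router(s): 3 × 1.9 ms = 5700 μs.
End-to-end = 153300 μs.

153300 μs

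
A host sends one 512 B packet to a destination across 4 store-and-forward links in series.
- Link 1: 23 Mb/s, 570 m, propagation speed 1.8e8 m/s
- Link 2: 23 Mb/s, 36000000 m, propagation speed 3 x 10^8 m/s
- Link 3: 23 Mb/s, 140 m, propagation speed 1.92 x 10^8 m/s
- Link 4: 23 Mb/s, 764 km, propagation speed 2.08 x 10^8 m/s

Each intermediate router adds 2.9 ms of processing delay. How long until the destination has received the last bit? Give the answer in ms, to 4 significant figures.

L = 512 × 8 = 4096 bits.
Transmission delay per hop = L/R = 4096/23000000 = 0.178087 ms; 4 hops → 0.712348 ms.
Propagation delays (d/s per hop): 0.00316667, 120, 0.000729167, 3.67308 ms; sum = 123.677 ms.
Processing at 3 router(s): 3 × 2.9 ms = 8.7 ms.
End-to-end = 133.1 ms.

133.1 ms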